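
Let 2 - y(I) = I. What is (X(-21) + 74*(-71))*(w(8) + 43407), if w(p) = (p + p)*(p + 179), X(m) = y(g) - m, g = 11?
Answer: -243223558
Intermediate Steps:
y(I) = 2 - I
X(m) = -9 - m (X(m) = (2 - 1*11) - m = (2 - 11) - m = -9 - m)
w(p) = 2*p*(179 + p) (w(p) = (2*p)*(179 + p) = 2*p*(179 + p))
(X(-21) + 74*(-71))*(w(8) + 43407) = ((-9 - 1*(-21)) + 74*(-71))*(2*8*(179 + 8) + 43407) = ((-9 + 21) - 5254)*(2*8*187 + 43407) = (12 - 5254)*(2992 + 43407) = -5242*46399 = -243223558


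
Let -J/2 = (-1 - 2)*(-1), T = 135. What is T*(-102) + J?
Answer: -13776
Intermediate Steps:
J = -6 (J = -2*(-1 - 2)*(-1) = -(-6)*(-1) = -2*3 = -6)
T*(-102) + J = 135*(-102) - 6 = -13770 - 6 = -13776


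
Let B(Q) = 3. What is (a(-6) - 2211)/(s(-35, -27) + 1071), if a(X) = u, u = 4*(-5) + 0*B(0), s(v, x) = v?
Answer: -2231/1036 ≈ -2.1535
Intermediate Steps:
u = -20 (u = 4*(-5) + 0*3 = -20 + 0 = -20)
a(X) = -20
(a(-6) - 2211)/(s(-35, -27) + 1071) = (-20 - 2211)/(-35 + 1071) = -2231/1036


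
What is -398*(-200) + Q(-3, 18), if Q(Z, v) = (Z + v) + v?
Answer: 79633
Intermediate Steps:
Q(Z, v) = Z + 2*v
-398*(-200) + Q(-3, 18) = -398*(-200) + (-3 + 2*18) = 79600 + (-3 + 36) = 79600 + 33 = 79633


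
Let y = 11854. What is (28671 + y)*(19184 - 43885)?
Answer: -1001008025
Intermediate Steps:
(28671 + y)*(19184 - 43885) = (28671 + 11854)*(19184 - 43885) = 40525*(-24701) = -1001008025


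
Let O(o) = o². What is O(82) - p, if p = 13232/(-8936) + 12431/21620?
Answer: 162403381013/24149540 ≈ 6724.9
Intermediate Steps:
p = -21874053/24149540 (p = 13232*(-1/8936) + 12431*(1/21620) = -1654/1117 + 12431/21620 = -21874053/24149540 ≈ -0.90578)
O(82) - p = 82² - 1*(-21874053/24149540) = 6724 + 21874053/24149540 = 162403381013/24149540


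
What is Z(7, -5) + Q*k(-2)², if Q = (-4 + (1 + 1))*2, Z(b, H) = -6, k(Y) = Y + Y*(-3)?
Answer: -70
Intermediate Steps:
k(Y) = -2*Y (k(Y) = Y - 3*Y = -2*Y)
Q = -4 (Q = (-4 + 2)*2 = -2*2 = -4)
Z(7, -5) + Q*k(-2)² = -6 - 4*(-2*(-2))² = -6 - 4*4² = -6 - 4*16 = -6 - 64 = -70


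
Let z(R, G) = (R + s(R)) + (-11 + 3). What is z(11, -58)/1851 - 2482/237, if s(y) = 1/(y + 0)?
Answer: -5614216/536173 ≈ -10.471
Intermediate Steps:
s(y) = 1/y
z(R, G) = -8 + R + 1/R (z(R, G) = (R + 1/R) + (-11 + 3) = (R + 1/R) - 8 = -8 + R + 1/R)
z(11, -58)/1851 - 2482/237 = (-8 + 11 + 1/11)/1851 - 2482/237 = (-8 + 11 + 1/11)*(1/1851) - 2482*1/237 = (34/11)*(1/1851) - 2482/237 = 34/20361 - 2482/237 = -5614216/536173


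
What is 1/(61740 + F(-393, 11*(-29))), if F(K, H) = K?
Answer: 1/61347 ≈ 1.6301e-5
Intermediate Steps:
1/(61740 + F(-393, 11*(-29))) = 1/(61740 - 393) = 1/61347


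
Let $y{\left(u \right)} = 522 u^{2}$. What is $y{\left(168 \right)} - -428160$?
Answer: $15161088$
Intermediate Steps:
$y{\left(168 \right)} - -428160 = 522 \cdot 168^{2} - -428160 = 522 \cdot 28224 + 428160 = 14732928 + 428160 = 15161088$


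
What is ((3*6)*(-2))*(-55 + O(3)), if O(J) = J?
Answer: 1872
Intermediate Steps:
((3*6)*(-2))*(-55 + O(3)) = ((3*6)*(-2))*(-55 + 3) = (18*(-2))*(-52) = -36*(-52) = 1872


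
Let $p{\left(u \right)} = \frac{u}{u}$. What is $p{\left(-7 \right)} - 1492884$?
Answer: $-1492883$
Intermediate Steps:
$p{\left(u \right)} = 1$
$p{\left(-7 \right)} - 1492884 = 1 - 1492884 = -1492883$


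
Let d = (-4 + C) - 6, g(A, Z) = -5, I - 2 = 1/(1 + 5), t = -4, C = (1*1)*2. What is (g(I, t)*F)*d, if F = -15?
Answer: -600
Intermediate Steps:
C = 2 (C = 1*2 = 2)
I = 13/6 (I = 2 + 1/(1 + 5) = 2 + 1/6 = 13/6 ≈ 2.1667)
d = -8 (d = (-4 + 2) - 6 = -2 - 6 = -8)
(g(I, t)*F)*d = -5*(-15)*(-8) = 75*(-8) = -600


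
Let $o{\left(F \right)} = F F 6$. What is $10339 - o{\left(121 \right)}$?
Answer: $-77507$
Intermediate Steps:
$o{\left(F \right)} = 6 F^{2}$ ($o{\left(F \right)} = F^{2} \cdot 6 = 6 F^{2}$)
$10339 - o{\left(121 \right)} = 10339 - 6 \cdot 121^{2} = 10339 - 6 \cdot 14641 = 10339 - 87846 = -77507$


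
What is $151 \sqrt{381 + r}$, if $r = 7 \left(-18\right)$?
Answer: $151 \sqrt{255} \approx 2411.3$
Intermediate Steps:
$r = -126$
$151 \sqrt{381 + r} = 151 \sqrt{381 - 126} = 151 \sqrt{255}$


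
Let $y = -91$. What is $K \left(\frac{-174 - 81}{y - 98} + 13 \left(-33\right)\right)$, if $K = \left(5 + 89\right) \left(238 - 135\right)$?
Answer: $- \frac{260852444}{63} \approx -4.1405 \cdot 10^{6}$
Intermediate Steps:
$K = 9682$ ($K = 94 \cdot 103 = 9682$)
$K \left(\frac{-174 - 81}{y - 98} + 13 \left(-33\right)\right) = 9682 \left(\frac{-174 - 81}{-91 - 98} + 13 \left(-33\right)\right) = 9682 \left(- \frac{255}{-189} - 429\right) = 9682 \left(\left(-255\right) \left(- \frac{1}{189}\right) - 429\right) = 9682 \left(\frac{85}{63} - 429\right) = 9682 \left(- \frac{26942}{63}\right) = - \frac{260852444}{63}$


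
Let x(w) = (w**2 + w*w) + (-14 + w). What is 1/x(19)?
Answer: 1/727 ≈ 0.0013755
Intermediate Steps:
x(w) = -14 + w + 2*w**2 (x(w) = (w**2 + w**2) + (-14 + w) = 2*w**2 + (-14 + w) = -14 + w + 2*w**2)
1/x(19) = 1/(-14 + 19 + 2*19**2) = 1/(-14 + 19 + 2*361) = 1/(-14 + 19 + 722) = 1/727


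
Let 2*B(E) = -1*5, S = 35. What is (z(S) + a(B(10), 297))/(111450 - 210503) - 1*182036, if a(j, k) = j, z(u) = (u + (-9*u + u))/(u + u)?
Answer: -18031211902/99053 ≈ -1.8204e+5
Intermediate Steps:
B(E) = -5/2 (B(E) = (-1*5)/2 = (½)*(-5) = -5/2)
z(u) = -7/2 (z(u) = (u - 8*u)/((2*u)) = (-7*u)*(1/(2*u)) = -7/2)
(z(S) + a(B(10), 297))/(111450 - 210503) - 1*182036 = (-7/2 - 5/2)/(111450 - 210503) - 1*182036 = -6/(-99053) - 182036 = -6*(-1/99053) - 182036 = 6/99053 - 182036 = -18031211902/99053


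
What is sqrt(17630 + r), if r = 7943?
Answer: sqrt(25573) ≈ 159.92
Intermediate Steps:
sqrt(17630 + r) = sqrt(17630 + 7943) = sqrt(25573)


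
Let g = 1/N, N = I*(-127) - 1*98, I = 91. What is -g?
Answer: 1/11655 ≈ 8.5800e-5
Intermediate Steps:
N = -11655 (N = 91*(-127) - 1*98 = -11557 - 98 = -11655)
g = -1/11655 (g = 1/(-11655) = -1/11655 ≈ -8.5800e-5)
-g = -1*(-1/11655) = 1/11655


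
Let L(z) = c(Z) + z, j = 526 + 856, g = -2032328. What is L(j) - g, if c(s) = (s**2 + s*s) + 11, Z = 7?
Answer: 2033819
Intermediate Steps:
c(s) = 11 + 2*s**2 (c(s) = (s**2 + s**2) + 11 = 2*s**2 + 11 = 11 + 2*s**2)
j = 1382
L(z) = 109 + z (L(z) = (11 + 2*7**2) + z = (11 + 2*49) + z = (11 + 98) + z = 109 + z)
L(j) - g = (109 + 1382) - 1*(-2032328) = 1491 + 2032328 = 2033819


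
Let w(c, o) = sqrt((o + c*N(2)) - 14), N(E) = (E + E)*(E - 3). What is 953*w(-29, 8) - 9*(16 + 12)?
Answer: -252 + 953*sqrt(110) ≈ 9743.2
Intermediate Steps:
N(E) = 2*E*(-3 + E) (N(E) = (2*E)*(-3 + E) = 2*E*(-3 + E))
w(c, o) = sqrt(-14 + o - 4*c) (w(c, o) = sqrt((o + c*(2*2*(-3 + 2))) - 14) = sqrt((o + c*(2*2*(-1))) - 14) = sqrt((o + c*(-4)) - 14) = sqrt((o - 4*c) - 14) = sqrt(-14 + o - 4*c))
953*w(-29, 8) - 9*(16 + 12) = 953*sqrt(-14 + 8 - 4*(-29)) - 9*(16 + 12) = 953*sqrt(-14 + 8 + 116) - 9*28 = 953*sqrt(110) - 252 = -252 + 953*sqrt(110)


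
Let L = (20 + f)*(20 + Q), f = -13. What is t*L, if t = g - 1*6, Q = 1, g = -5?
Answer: -1617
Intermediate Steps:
L = 147 (L = (20 - 13)*(20 + 1) = 7*21 = 147)
t = -11 (t = -5 - 1*6 = -5 - 6 = -11)
t*L = -11*147 = -1617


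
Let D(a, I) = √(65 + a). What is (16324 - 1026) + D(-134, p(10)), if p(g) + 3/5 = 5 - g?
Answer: 15298 + I*√69 ≈ 15298.0 + 8.3066*I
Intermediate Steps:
p(g) = 22/5 - g (p(g) = -⅗ + (5 - g) = 22/5 - g)
(16324 - 1026) + D(-134, p(10)) = (16324 - 1026) + √(65 - 134) = 15298 + √(-69) = 15298 + I*√69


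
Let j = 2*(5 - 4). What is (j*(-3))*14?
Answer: -84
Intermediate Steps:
j = 2 (j = 2*1 = 2)
(j*(-3))*14 = (2*(-3))*14 = -6*14 = -84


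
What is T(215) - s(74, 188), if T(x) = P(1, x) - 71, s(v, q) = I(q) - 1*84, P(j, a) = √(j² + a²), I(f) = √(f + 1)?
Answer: 13 + √46226 - 3*√21 ≈ 214.25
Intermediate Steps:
I(f) = √(1 + f)
P(j, a) = √(a² + j²)
s(v, q) = -84 + √(1 + q) (s(v, q) = √(1 + q) - 1*84 = √(1 + q) - 84 = -84 + √(1 + q))
T(x) = -71 + √(1 + x²) (T(x) = √(x² + 1²) - 71 = √(x² + 1) - 71 = √(1 + x²) - 71 = -71 + √(1 + x²))
T(215) - s(74, 188) = (-71 + √(1 + 215²)) - (-84 + √(1 + 188)) = (-71 + √(1 + 46225)) - (-84 + √189) = (-71 + √46226) - (-84 + 3*√21) = (-71 + √46226) + (84 - 3*√21) = 13 + √46226 - 3*√21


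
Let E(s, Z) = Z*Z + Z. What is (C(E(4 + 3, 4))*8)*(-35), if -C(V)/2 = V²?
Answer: 224000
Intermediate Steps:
E(s, Z) = Z + Z² (E(s, Z) = Z² + Z = Z + Z²)
C(V) = -2*V²
(C(E(4 + 3, 4))*8)*(-35) = (-2*16*(1 + 4)²*8)*(-35) = (-2*(4*5)²*8)*(-35) = (-2*20²*8)*(-35) = (-2*400*8)*(-35) = -800*8*(-35) = -6400*(-35) = 224000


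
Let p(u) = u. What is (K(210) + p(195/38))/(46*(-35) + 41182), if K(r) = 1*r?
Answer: 8175/1503736 ≈ 0.0054365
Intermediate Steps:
K(r) = r
(K(210) + p(195/38))/(46*(-35) + 41182) = (210 + 195/38)/(46*(-35) + 41182) = (210 + 195*(1/38))/(-1610 + 41182) = (210 + 195/38)/39572 = (8175/38)*(1/39572) = 8175/1503736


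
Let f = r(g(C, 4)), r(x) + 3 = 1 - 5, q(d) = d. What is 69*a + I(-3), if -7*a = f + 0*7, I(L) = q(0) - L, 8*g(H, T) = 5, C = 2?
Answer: 72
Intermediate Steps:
g(H, T) = 5/8 (g(H, T) = (⅛)*5 = 5/8)
r(x) = -7 (r(x) = -3 + (1 - 5) = -3 - 4 = -7)
f = -7
I(L) = -L (I(L) = 0 - L = -L)
a = 1 (a = -(-7 + 0*7)/7 = -(-7 + 0)/7 = -⅐*(-7) = 1)
69*a + I(-3) = 69*1 - 1*(-3) = 69 + 3 = 72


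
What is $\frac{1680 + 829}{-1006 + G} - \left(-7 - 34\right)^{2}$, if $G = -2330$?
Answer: $- \frac{5610325}{3336} \approx -1681.8$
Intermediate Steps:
$\frac{1680 + 829}{-1006 + G} - \left(-7 - 34\right)^{2} = \frac{1680 + 829}{-1006 - 2330} - \left(-7 - 34\right)^{2} = \frac{2509}{-3336} - \left(-41\right)^{2} = 2509 \left(- \frac{1}{3336}\right) - 1681 = - \frac{2509}{3336} - 1681 = - \frac{5610325}{3336}$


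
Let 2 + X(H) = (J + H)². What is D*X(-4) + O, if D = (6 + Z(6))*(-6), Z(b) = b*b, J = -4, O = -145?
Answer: -15769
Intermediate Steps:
X(H) = -2 + (-4 + H)²
Z(b) = b²
D = -252 (D = (6 + 6²)*(-6) = (6 + 36)*(-6) = 42*(-6) = -252)
D*X(-4) + O = -252*(-2 + (-4 - 4)²) - 145 = -252*(-2 + (-8)²) - 145 = -252*(-2 + 64) - 145 = -252*62 - 145 = -15624 - 145 = -15769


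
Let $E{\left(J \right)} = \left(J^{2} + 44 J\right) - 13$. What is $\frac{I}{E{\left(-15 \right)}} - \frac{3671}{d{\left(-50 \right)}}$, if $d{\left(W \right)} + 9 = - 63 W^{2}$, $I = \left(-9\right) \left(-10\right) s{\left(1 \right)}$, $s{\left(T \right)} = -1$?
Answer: $\frac{7910209}{35282016} \approx 0.2242$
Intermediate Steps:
$I = -90$ ($I = \left(-9\right) \left(-10\right) \left(-1\right) = 90 \left(-1\right) = -90$)
$E{\left(J \right)} = -13 + J^{2} + 44 J$
$d{\left(W \right)} = -9 - 63 W^{2}$
$\frac{I}{E{\left(-15 \right)}} - \frac{3671}{d{\left(-50 \right)}} = - \frac{90}{-13 + \left(-15\right)^{2} + 44 \left(-15\right)} - \frac{3671}{-9 - 63 \left(-50\right)^{2}} = - \frac{90}{-13 + 225 - 660} - \frac{3671}{-9 - 157500} = - \frac{90}{-448} - \frac{3671}{-9 - 157500} = \left(-90\right) \left(- \frac{1}{448}\right) - \frac{3671}{-157509} = \frac{45}{224} - - \frac{3671}{157509} = \frac{45}{224} + \frac{3671}{157509} = \frac{7910209}{35282016}$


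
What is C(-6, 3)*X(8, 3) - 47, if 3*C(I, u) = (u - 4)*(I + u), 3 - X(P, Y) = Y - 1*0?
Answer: -47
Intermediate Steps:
X(P, Y) = 3 - Y (X(P, Y) = 3 - (Y - 1*0) = 3 - (Y + 0) = 3 - Y)
C(I, u) = (-4 + u)*(I + u)/3 (C(I, u) = ((u - 4)*(I + u))/3 = ((-4 + u)*(I + u))/3 = (-4 + u)*(I + u)/3)
C(-6, 3)*X(8, 3) - 47 = (-4/3*(-6) - 4/3*3 + (⅓)*3² + (⅓)*(-6)*3)*(3 - 1*3) - 47 = (8 - 4 + (⅓)*9 - 6)*(3 - 3) - 47 = (8 - 4 + 3 - 6)*0 - 47 = 1*0 - 47 = 0 - 47 = -47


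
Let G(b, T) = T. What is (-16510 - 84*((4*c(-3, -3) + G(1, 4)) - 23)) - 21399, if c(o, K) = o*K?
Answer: -39337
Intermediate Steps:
c(o, K) = K*o
(-16510 - 84*((4*c(-3, -3) + G(1, 4)) - 23)) - 21399 = (-16510 - 84*((4*(-3*(-3)) + 4) - 23)) - 21399 = (-16510 - 84*((4*9 + 4) - 23)) - 21399 = (-16510 - 84*((36 + 4) - 23)) - 21399 = (-16510 - 84*(40 - 23)) - 21399 = (-16510 - 84*17) - 21399 = (-16510 - 1428) - 21399 = -17938 - 21399 = -39337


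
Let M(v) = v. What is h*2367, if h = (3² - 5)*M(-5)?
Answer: -47340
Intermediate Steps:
h = -20 (h = (3² - 5)*(-5) = (9 - 5)*(-5) = 4*(-5) = -20)
h*2367 = -20*2367 = -47340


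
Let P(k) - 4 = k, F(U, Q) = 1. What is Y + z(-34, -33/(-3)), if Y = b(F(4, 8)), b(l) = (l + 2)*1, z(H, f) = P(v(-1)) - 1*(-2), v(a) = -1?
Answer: 8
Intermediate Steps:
P(k) = 4 + k
z(H, f) = 5 (z(H, f) = (4 - 1) - 1*(-2) = 3 + 2 = 5)
b(l) = 2 + l (b(l) = (2 + l)*1 = 2 + l)
Y = 3 (Y = 2 + 1 = 3)
Y + z(-34, -33/(-3)) = 3 + 5 = 8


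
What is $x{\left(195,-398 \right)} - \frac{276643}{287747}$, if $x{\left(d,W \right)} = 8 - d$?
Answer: $- \frac{54085332}{287747} \approx -187.96$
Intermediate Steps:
$x{\left(195,-398 \right)} - \frac{276643}{287747} = \left(8 - 195\right) - \frac{276643}{287747} = -187 - \frac{276643}{287747} = - \frac{54085332}{287747}$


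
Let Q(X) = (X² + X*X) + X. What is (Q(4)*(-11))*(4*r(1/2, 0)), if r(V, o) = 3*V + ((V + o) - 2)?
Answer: 0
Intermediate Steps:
Q(X) = X + 2*X² (Q(X) = (X² + X²) + X = 2*X² + X = X + 2*X²)
r(V, o) = -2 + o + 4*V (r(V, o) = 3*V + (-2 + V + o) = -2 + o + 4*V)
(Q(4)*(-11))*(4*r(1/2, 0)) = ((4*(1 + 2*4))*(-11))*(4*(-2 + 0 + 4/2)) = ((4*(1 + 8))*(-11))*(4*(-2 + 0 + 4*(½))) = ((4*9)*(-11))*(4*(-2 + 0 + 2)) = (36*(-11))*(4*0) = -396*0 = 0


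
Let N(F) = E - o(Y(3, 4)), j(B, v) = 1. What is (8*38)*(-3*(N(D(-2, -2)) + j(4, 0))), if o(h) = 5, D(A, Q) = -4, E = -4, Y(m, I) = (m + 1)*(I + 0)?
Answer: 7296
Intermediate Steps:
Y(m, I) = I*(1 + m) (Y(m, I) = (1 + m)*I = I*(1 + m))
N(F) = -9 (N(F) = -4 - 1*5 = -4 - 5 = -9)
(8*38)*(-3*(N(D(-2, -2)) + j(4, 0))) = (8*38)*(-3*(-9 + 1)) = 304*(-3*(-8)) = 304*24 = 7296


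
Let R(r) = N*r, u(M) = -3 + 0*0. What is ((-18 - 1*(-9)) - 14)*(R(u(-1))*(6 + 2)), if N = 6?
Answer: 3312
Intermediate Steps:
u(M) = -3 (u(M) = -3 + 0 = -3)
R(r) = 6*r
((-18 - 1*(-9)) - 14)*(R(u(-1))*(6 + 2)) = ((-18 - 1*(-9)) - 14)*((6*(-3))*(6 + 2)) = ((-18 + 9) - 14)*(-18*8) = (-9 - 14)*(-144) = -23*(-144) = 3312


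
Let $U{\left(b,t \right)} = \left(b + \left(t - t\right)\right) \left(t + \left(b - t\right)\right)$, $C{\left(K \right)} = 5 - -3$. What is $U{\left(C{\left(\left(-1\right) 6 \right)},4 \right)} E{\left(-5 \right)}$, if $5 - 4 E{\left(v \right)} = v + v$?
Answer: $240$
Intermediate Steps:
$C{\left(K \right)} = 8$ ($C{\left(K \right)} = 5 + 3 = 8$)
$E{\left(v \right)} = \frac{5}{4} - \frac{v}{2}$ ($E{\left(v \right)} = \frac{5}{4} - \frac{v + v}{4} = \frac{5}{4} - \frac{2 v}{4} = \frac{5}{4} - \frac{v}{2}$)
$U{\left(b,t \right)} = b^{2}$ ($U{\left(b,t \right)} = \left(b + 0\right) b = b b = b^{2}$)
$U{\left(C{\left(\left(-1\right) 6 \right)},4 \right)} E{\left(-5 \right)} = 8^{2} \left(\frac{5}{4} - - \frac{5}{2}\right) = 64 \left(\frac{5}{4} + \frac{5}{2}\right) = 64 \cdot \frac{15}{4} = 240$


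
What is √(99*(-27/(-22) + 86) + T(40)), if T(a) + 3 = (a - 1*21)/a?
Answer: √3453190/20 ≈ 92.914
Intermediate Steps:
T(a) = -3 + (-21 + a)/a (T(a) = -3 + (a - 1*21)/a = -3 + (a - 21)/a = -3 + (-21 + a)/a)
√(99*(-27/(-22) + 86) + T(40)) = √(99*(-27/(-22) + 86) + (-2 - 21/40)) = √(99*(-27*(-1/22) + 86) + (-2 - 21*1/40)) = √(99*(27/22 + 86) + (-2 - 21/40)) = √(99*(1919/22) - 101/40) = √(17271/2 - 101/40) = √(345319/40) = √3453190/20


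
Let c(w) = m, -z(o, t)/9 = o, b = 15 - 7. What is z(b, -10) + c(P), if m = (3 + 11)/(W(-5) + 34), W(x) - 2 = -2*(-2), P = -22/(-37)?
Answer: -1433/20 ≈ -71.650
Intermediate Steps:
b = 8
P = 22/37 (P = -22*(-1/37) = 22/37 ≈ 0.59459)
W(x) = 6 (W(x) = 2 - 2*(-2) = 2 + 4 = 6)
z(o, t) = -9*o
m = 7/20 (m = (3 + 11)/(6 + 34) = 14/40 = 14*(1/40) = 7/20 ≈ 0.35000)
c(w) = 7/20
z(b, -10) + c(P) = -9*8 + 7/20 = -72 + 7/20 = -1433/20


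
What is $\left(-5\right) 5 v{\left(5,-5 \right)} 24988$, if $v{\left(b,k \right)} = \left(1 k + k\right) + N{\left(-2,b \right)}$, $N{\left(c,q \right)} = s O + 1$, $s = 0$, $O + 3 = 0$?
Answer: $5622300$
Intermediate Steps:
$O = -3$ ($O = -3 + 0 = -3$)
$N{\left(c,q \right)} = 1$ ($N{\left(c,q \right)} = 0 \left(-3\right) + 1 = 0 + 1 = 1$)
$v{\left(b,k \right)} = 1 + 2 k$ ($v{\left(b,k \right)} = \left(1 k + k\right) + 1 = \left(k + k\right) + 1 = 2 k + 1 = 1 + 2 k$)
$\left(-5\right) 5 v{\left(5,-5 \right)} 24988 = \left(-5\right) 5 \left(1 + 2 \left(-5\right)\right) 24988 = - 25 \left(1 - 10\right) 24988 = \left(-25\right) \left(-9\right) 24988 = 225 \cdot 24988 = 5622300$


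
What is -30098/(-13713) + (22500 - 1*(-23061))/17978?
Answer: 1165879837/246532314 ≈ 4.7291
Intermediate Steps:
-30098/(-13713) + (22500 - 1*(-23061))/17978 = -30098*(-1/13713) + (22500 + 23061)*(1/17978) = 30098/13713 + 45561*(1/17978) = 30098/13713 + 45561/17978 = 1165879837/246532314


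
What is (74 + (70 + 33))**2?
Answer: 31329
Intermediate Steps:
(74 + (70 + 33))**2 = (74 + 103)**2 = 177**2 = 31329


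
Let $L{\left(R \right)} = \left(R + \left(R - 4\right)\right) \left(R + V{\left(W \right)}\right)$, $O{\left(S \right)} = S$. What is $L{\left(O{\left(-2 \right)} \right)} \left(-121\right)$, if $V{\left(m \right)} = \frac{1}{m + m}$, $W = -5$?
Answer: $- \frac{10164}{5} \approx -2032.8$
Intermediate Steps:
$V{\left(m \right)} = \frac{1}{2 m}$
$L{\left(R \right)} = \left(-4 + 2 R\right) \left(- \frac{1}{10} + R\right)$ ($L{\left(R \right)} = \left(R + \left(R - 4\right)\right) \left(R + \frac{1}{2 \left(-5\right)}\right) = \left(R + \left(R - 4\right)\right) \left(R + \frac{1}{2} \left(- \frac{1}{5}\right)\right) = \left(R + \left(-4 + R\right)\right) \left(R - \frac{1}{10}\right) = \left(-4 + 2 R\right) \left(- \frac{1}{10} + R\right)$)
$L{\left(O{\left(-2 \right)} \right)} \left(-121\right) = \left(\frac{2}{5} + 2 \left(-2\right)^{2} - - \frac{42}{5}\right) \left(-121\right) = \left(\frac{2}{5} + 2 \cdot 4 + \frac{42}{5}\right) \left(-121\right) = \left(\frac{2}{5} + 8 + \frac{42}{5}\right) \left(-121\right) = \frac{84}{5} \left(-121\right) = - \frac{10164}{5}$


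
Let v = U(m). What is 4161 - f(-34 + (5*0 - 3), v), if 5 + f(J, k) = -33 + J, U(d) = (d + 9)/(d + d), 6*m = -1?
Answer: 4236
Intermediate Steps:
m = -1/6 (m = (1/6)*(-1) = -1/6 ≈ -0.16667)
U(d) = (9 + d)/(2*d) (U(d) = (9 + d)/((2*d)) = (9 + d)*(1/(2*d)) = (9 + d)/(2*d))
v = -53/2 (v = (9 - 1/6)/(2*(-1/6)) = (1/2)*(-6)*(53/6) = -53/2 ≈ -26.500)
f(J, k) = -38 + J (f(J, k) = -5 + (-33 + J) = -38 + J)
4161 - f(-34 + (5*0 - 3), v) = 4161 - (-38 + (-34 + (5*0 - 3))) = 4161 - (-38 + (-34 + (0 - 3))) = 4161 - (-38 + (-34 - 3)) = 4161 - (-38 - 37) = 4161 - 1*(-75) = 4161 + 75 = 4236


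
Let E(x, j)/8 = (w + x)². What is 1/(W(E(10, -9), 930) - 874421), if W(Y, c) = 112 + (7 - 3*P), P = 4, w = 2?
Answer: -1/874314 ≈ -1.1438e-6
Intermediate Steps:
E(x, j) = 8*(2 + x)²
W(Y, c) = 107 (W(Y, c) = 112 + (7 - 3*4) = 112 + (7 - 12) = 112 - 5 = 107)
1/(W(E(10, -9), 930) - 874421) = 1/(107 - 874421) = 1/(-874314) = -1/874314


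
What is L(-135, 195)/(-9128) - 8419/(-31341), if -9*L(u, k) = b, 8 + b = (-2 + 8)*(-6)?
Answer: 57521557/214560486 ≈ 0.26809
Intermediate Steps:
b = -44 (b = -8 + (-2 + 8)*(-6) = -8 + 6*(-6) = -8 - 36 = -44)
L(u, k) = 44/9 (L(u, k) = -⅑*(-44) = 44/9)
L(-135, 195)/(-9128) - 8419/(-31341) = (44/9)/(-9128) - 8419/(-31341) = (44/9)*(-1/9128) - 8419*(-1/31341) = -11/20538 + 8419/31341 = 57521557/214560486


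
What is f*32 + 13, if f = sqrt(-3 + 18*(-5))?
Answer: 13 + 32*I*sqrt(93) ≈ 13.0 + 308.6*I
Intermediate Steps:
f = I*sqrt(93) (f = sqrt(-3 - 90) = sqrt(-93) = I*sqrt(93) ≈ 9.6436*I)
f*32 + 13 = (I*sqrt(93))*32 + 13 = 32*I*sqrt(93) + 13 = 13 + 32*I*sqrt(93)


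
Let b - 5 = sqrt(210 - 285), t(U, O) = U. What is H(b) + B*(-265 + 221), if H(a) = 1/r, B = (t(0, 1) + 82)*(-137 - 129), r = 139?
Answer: 133402193/139 ≈ 9.5973e+5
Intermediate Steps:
B = -21812 (B = (0 + 82)*(-137 - 129) = 82*(-266) = -21812)
b = 5 + 5*I*sqrt(3) (b = 5 + sqrt(210 - 285) = 5 + sqrt(-75) = 5 + 5*I*sqrt(3) ≈ 5.0 + 8.6602*I)
H(a) = 1/139
H(b) + B*(-265 + 221) = 1/139 - 21812*(-265 + 221) = 1/139 - 21812*(-44) = 1/139 + 959728 = 133402193/139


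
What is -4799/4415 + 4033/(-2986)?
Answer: -32135509/13183190 ≈ -2.4376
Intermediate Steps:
-4799/4415 + 4033/(-2986) = -4799*1/4415 + 4033*(-1/2986) = -4799/4415 - 4033/2986 = -32135509/13183190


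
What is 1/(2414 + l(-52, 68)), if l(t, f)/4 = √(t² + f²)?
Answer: 1207/2855074 - 4*√458/1427537 ≈ 0.00036279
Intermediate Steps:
l(t, f) = 4*√(f² + t²) (l(t, f) = 4*√(t² + f²) = 4*√(f² + t²))
1/(2414 + l(-52, 68)) = 1/(2414 + 4*√(68² + (-52)²)) = 1/(2414 + 4*√(4624 + 2704)) = 1/(2414 + 4*√7328) = 1/(2414 + 4*(4*√458)) = 1/(2414 + 16*√458)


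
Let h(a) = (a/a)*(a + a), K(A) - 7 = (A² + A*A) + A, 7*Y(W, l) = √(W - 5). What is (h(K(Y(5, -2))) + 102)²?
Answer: 13456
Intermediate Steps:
Y(W, l) = √(-5 + W)/7 (Y(W, l) = √(W - 5)/7 = √(-5 + W)/7)
K(A) = 7 + A + 2*A² (K(A) = 7 + ((A² + A*A) + A) = 7 + ((A² + A²) + A) = 7 + (2*A² + A) = 7 + (A + 2*A²) = 7 + A + 2*A²)
h(a) = 2*a (h(a) = 1*(2*a) = 2*a)
(h(K(Y(5, -2))) + 102)² = (2*(7 + √(-5 + 5)/7 + 2*(√(-5 + 5)/7)²) + 102)² = (2*(7 + √0/7 + 2*(√0/7)²) + 102)² = (2*(7 + (⅐)*0 + 2*((⅐)*0)²) + 102)² = (2*(7 + 0 + 2*0²) + 102)² = (2*(7 + 0 + 2*0) + 102)² = (2*(7 + 0 + 0) + 102)² = (2*7 + 102)² = (14 + 102)² = 116² = 13456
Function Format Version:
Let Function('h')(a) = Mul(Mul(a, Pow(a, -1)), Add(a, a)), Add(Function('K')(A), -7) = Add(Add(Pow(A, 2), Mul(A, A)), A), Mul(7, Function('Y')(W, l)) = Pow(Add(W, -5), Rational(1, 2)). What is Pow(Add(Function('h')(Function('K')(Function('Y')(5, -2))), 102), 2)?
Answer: 13456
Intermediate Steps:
Function('Y')(W, l) = Mul(Rational(1, 7), Pow(Add(-5, W), Rational(1, 2))) (Function('Y')(W, l) = Mul(Rational(1, 7), Pow(Add(W, -5), Rational(1, 2))) = Mul(Rational(1, 7), Pow(Add(-5, W), Rational(1, 2))))
Function('K')(A) = Add(7, A, Mul(2, Pow(A, 2))) (Function('K')(A) = Add(7, Add(Add(Pow(A, 2), Mul(A, A)), A)) = Add(7, Add(Add(Pow(A, 2), Pow(A, 2)), A)) = Add(7, Add(Mul(2, Pow(A, 2)), A)) = Add(7, Add(A, Mul(2, Pow(A, 2)))) = Add(7, A, Mul(2, Pow(A, 2))))
Function('h')(a) = Mul(2, a) (Function('h')(a) = Mul(1, Mul(2, a)) = Mul(2, a))
Pow(Add(Function('h')(Function('K')(Function('Y')(5, -2))), 102), 2) = Pow(Add(Mul(2, Add(7, Mul(Rational(1, 7), Pow(Add(-5, 5), Rational(1, 2))), Mul(2, Pow(Mul(Rational(1, 7), Pow(Add(-5, 5), Rational(1, 2))), 2)))), 102), 2) = Pow(Add(Mul(2, Add(7, Mul(Rational(1, 7), Pow(0, Rational(1, 2))), Mul(2, Pow(Mul(Rational(1, 7), Pow(0, Rational(1, 2))), 2)))), 102), 2) = Pow(Add(Mul(2, Add(7, Mul(Rational(1, 7), 0), Mul(2, Pow(Mul(Rational(1, 7), 0), 2)))), 102), 2) = Pow(Add(Mul(2, Add(7, 0, Mul(2, Pow(0, 2)))), 102), 2) = Pow(Add(Mul(2, Add(7, 0, Mul(2, 0))), 102), 2) = Pow(Add(Mul(2, Add(7, 0, 0)), 102), 2) = Pow(Add(Mul(2, 7), 102), 2) = Pow(Add(14, 102), 2) = Pow(116, 2) = 13456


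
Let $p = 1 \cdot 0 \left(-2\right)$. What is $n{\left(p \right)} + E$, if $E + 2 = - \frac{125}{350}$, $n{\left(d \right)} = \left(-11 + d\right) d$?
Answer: $- \frac{33}{14} \approx -2.3571$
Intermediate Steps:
$p = 0$ ($p = 0 \left(-2\right) = 0$)
$n{\left(d \right)} = d \left(-11 + d\right)$
$E = - \frac{33}{14}$ ($E = -2 - \frac{125}{350} = -2 - \frac{5}{14} = - \frac{33}{14} \approx -2.3571$)
$n{\left(p \right)} + E = 0 \left(-11 + 0\right) - \frac{33}{14} = 0 \left(-11\right) - \frac{33}{14} = 0 - \frac{33}{14} = - \frac{33}{14}$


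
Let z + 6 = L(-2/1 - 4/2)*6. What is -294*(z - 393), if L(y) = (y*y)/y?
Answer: 124362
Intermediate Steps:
L(y) = y (L(y) = y²/y = y)
z = -30 (z = -6 + (-2/1 - 4/2)*6 = -6 + (-2*1 - 4*½)*6 = -6 + (-2 - 2)*6 = -6 - 4*6 = -6 - 24 = -30)
-294*(z - 393) = -294*(-30 - 393) = -294*(-423) = 124362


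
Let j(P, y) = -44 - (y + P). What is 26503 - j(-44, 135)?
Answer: 26638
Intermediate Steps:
j(P, y) = -44 - P - y (j(P, y) = -44 - (P + y) = -44 + (-P - y) = -44 - P - y)
26503 - j(-44, 135) = 26503 - (-44 - 1*(-44) - 1*135) = 26503 - (-44 + 44 - 135) = 26503 - 1*(-135) = 26503 + 135 = 26638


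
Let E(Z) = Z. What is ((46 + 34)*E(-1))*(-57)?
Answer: 4560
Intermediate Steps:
((46 + 34)*E(-1))*(-57) = ((46 + 34)*(-1))*(-57) = (80*(-1))*(-57) = -80*(-57) = 4560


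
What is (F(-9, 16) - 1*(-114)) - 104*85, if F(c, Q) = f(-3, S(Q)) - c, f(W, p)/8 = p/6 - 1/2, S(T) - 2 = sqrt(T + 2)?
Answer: -26155/3 + 4*sqrt(2) ≈ -8712.7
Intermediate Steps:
S(T) = 2 + sqrt(2 + T) (S(T) = 2 + sqrt(T + 2) = 2 + sqrt(2 + T))
f(W, p) = -4 + 4*p/3 (f(W, p) = 8*(p/6 - 1/2) = 8*(-1/2 + p/6) = -4 + 4*p/3)
F(c, Q) = -4/3 - c + 4*sqrt(2 + Q)/3 (F(c, Q) = (-4 + 4*(2 + sqrt(2 + Q))/3) - c = (-4 + (8/3 + 4*sqrt(2 + Q)/3)) - c = (-4/3 + 4*sqrt(2 + Q)/3) - c = -4/3 - c + 4*sqrt(2 + Q)/3)
(F(-9, 16) - 1*(-114)) - 104*85 = ((-4/3 - 1*(-9) + 4*sqrt(2 + 16)/3) - 1*(-114)) - 104*85 = ((-4/3 + 9 + 4*sqrt(18)/3) + 114) - 8840 = ((-4/3 + 9 + 4*(3*sqrt(2))/3) + 114) - 8840 = ((-4/3 + 9 + 4*sqrt(2)) + 114) - 8840 = ((23/3 + 4*sqrt(2)) + 114) - 8840 = (365/3 + 4*sqrt(2)) - 8840 = -26155/3 + 4*sqrt(2)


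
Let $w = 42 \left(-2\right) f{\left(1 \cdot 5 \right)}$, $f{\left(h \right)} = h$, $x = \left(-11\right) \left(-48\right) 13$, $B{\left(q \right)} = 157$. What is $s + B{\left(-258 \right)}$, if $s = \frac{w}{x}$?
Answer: $\frac{89769}{572} \approx 156.94$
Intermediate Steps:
$x = 6864$ ($x = 528 \cdot 13 = 6864$)
$w = -420$ ($w = 42 \left(-2\right) 1 \cdot 5 = \left(-84\right) 5 = -420$)
$s = - \frac{35}{572}$ ($s = - \frac{420}{6864} = \left(-420\right) \frac{1}{6864} = - \frac{35}{572} \approx -0.061189$)
$s + B{\left(-258 \right)} = - \frac{35}{572} + 157 = \frac{89769}{572}$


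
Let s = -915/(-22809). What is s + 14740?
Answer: 112068525/7603 ≈ 14740.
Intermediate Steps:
s = 305/7603 (s = -915*(-1/22809) = 305/7603 ≈ 0.040116)
s + 14740 = 305/7603 + 14740 = 112068525/7603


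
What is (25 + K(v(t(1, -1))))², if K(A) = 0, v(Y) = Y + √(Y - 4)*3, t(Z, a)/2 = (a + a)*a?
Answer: 625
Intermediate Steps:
t(Z, a) = 4*a² (t(Z, a) = 2*((a + a)*a) = 2*((2*a)*a) = 2*(2*a²) = 4*a²)
v(Y) = Y + 3*√(-4 + Y) (v(Y) = Y + √(-4 + Y)*3 = Y + 3*√(-4 + Y))
(25 + K(v(t(1, -1))))² = (25 + 0)² = 25² = 625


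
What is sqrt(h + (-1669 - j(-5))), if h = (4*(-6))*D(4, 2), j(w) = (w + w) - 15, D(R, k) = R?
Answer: 2*I*sqrt(435) ≈ 41.713*I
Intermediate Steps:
j(w) = -15 + 2*w (j(w) = 2*w - 15 = -15 + 2*w)
h = -96 (h = (4*(-6))*4 = -24*4 = -96)
sqrt(h + (-1669 - j(-5))) = sqrt(-96 + (-1669 - (-15 + 2*(-5)))) = sqrt(-96 + (-1669 - (-15 - 10))) = sqrt(-96 + (-1669 - 1*(-25))) = sqrt(-96 + (-1669 + 25)) = sqrt(-96 - 1644) = sqrt(-1740) = 2*I*sqrt(435)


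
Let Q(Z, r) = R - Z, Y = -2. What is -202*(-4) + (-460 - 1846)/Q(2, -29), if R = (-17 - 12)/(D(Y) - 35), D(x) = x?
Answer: 121682/45 ≈ 2704.0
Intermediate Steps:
R = 29/37 (R = (-17 - 12)/(-2 - 35) = -29/(-37) = -29*(-1/37) = 29/37 ≈ 0.78378)
Q(Z, r) = 29/37 - Z
-202*(-4) + (-460 - 1846)/Q(2, -29) = -202*(-4) + (-460 - 1846)/(29/37 - 1*2) = 808 - 2306/(29/37 - 2) = 808 - 2306/(-45/37) = 808 - 2306*(-37/45) = 808 + 85322/45 = 121682/45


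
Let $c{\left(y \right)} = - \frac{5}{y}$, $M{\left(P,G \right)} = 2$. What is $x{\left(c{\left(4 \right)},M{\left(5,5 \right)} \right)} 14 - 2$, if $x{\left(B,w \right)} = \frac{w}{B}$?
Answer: $- \frac{122}{5} \approx -24.4$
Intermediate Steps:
$x{\left(c{\left(4 \right)},M{\left(5,5 \right)} \right)} 14 - 2 = \frac{2}{\left(-5\right) \frac{1}{4}} \cdot 14 - 2 = \frac{2}{- \frac{5}{4}} \cdot 14 - 2 = 2 \left(- \frac{4}{5}\right) 14 - 2 = \left(- \frac{8}{5}\right) 14 - 2 = - \frac{112}{5} - 2 = - \frac{122}{5}$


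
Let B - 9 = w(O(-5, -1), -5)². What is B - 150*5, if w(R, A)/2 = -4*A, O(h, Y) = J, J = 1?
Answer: 859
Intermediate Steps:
O(h, Y) = 1
w(R, A) = -8*A (w(R, A) = 2*(-4*A) = -8*A)
B = 1609 (B = 9 + (-8*(-5))² = 9 + 40² = 9 + 1600 = 1609)
B - 150*5 = 1609 - 150*5 = 1609 - 750 = 859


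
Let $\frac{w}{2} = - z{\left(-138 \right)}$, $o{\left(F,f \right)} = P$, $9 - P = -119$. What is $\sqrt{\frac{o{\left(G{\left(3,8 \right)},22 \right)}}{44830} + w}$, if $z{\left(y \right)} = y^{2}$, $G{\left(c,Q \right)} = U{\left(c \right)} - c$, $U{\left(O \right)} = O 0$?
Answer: $\frac{2 i \sqrt{4784159287810}}{22415} \approx 195.16 i$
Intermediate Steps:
$P = 128$ ($P = 9 - -119 = 9 + 119 = 128$)
$U{\left(O \right)} = 0$
$G{\left(c,Q \right)} = - c$ ($G{\left(c,Q \right)} = 0 - c = - c$)
$o{\left(F,f \right)} = 128$
$w = -38088$ ($w = 2 \left(- \left(-138\right)^{2}\right) = 2 \left(\left(-1\right) 19044\right) = 2 \left(-19044\right) = -38088$)
$\sqrt{\frac{o{\left(G{\left(3,8 \right)},22 \right)}}{44830} + w} = \sqrt{\frac{128}{44830} - 38088} = \sqrt{128 \cdot \frac{1}{44830} - 38088} = \sqrt{\frac{64}{22415} - 38088} = \sqrt{- \frac{853742456}{22415}} = \frac{2 i \sqrt{4784159287810}}{22415}$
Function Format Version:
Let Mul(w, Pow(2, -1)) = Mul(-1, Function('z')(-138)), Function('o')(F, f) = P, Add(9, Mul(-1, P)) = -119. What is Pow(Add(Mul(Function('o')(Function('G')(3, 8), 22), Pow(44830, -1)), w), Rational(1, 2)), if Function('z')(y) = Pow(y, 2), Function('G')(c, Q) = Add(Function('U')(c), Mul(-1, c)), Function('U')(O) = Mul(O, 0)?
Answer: Mul(Rational(2, 22415), I, Pow(4784159287810, Rational(1, 2))) ≈ Mul(195.16, I)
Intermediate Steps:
P = 128 (P = Add(9, Mul(-1, -119)) = Add(9, 119) = 128)
Function('U')(O) = 0
Function('G')(c, Q) = Mul(-1, c) (Function('G')(c, Q) = Add(0, Mul(-1, c)) = Mul(-1, c))
Function('o')(F, f) = 128
w = -38088 (w = Mul(2, Mul(-1, Pow(-138, 2))) = Mul(2, Mul(-1, 19044)) = Mul(2, -19044) = -38088)
Pow(Add(Mul(Function('o')(Function('G')(3, 8), 22), Pow(44830, -1)), w), Rational(1, 2)) = Pow(Add(Mul(128, Pow(44830, -1)), -38088), Rational(1, 2)) = Pow(Add(Mul(128, Rational(1, 44830)), -38088), Rational(1, 2)) = Pow(Add(Rational(64, 22415), -38088), Rational(1, 2)) = Pow(Rational(-853742456, 22415), Rational(1, 2)) = Mul(Rational(2, 22415), I, Pow(4784159287810, Rational(1, 2)))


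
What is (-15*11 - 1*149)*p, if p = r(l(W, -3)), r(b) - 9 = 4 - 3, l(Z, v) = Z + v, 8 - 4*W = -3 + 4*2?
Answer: -3140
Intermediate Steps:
W = ¾ (W = 2 - (-3 + 4*2)/4 = 2 - (-3 + 8)/4 = 2 - ¼*5 = 2 - 5/4 = ¾ ≈ 0.75000)
r(b) = 10 (r(b) = 9 + (4 - 3) = 9 + 1 = 10)
p = 10
(-15*11 - 1*149)*p = (-15*11 - 1*149)*10 = (-1*165 - 149)*10 = (-165 - 149)*10 = -314*10 = -3140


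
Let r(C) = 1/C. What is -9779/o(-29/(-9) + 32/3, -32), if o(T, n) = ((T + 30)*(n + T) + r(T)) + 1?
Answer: 9001125/730661 ≈ 12.319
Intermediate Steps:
o(T, n) = 1 + 1/T + (30 + T)*(T + n) (o(T, n) = ((T + 30)*(n + T) + 1/T) + 1 = ((30 + T)*(T + n) + 1/T) + 1 = (1/T + (30 + T)*(T + n)) + 1 = 1 + 1/T + (30 + T)*(T + n))
-9779/o(-29/(-9) + 32/3, -32) = -9779/(1 + 1/(-29/(-9) + 32/3) + (-29/(-9) + 32/3)**2 + 30*(-29/(-9) + 32/3) + 30*(-32) + (-29/(-9) + 32/3)*(-32)) = -9779/(1 + 1/(-29*(-1/9) + 32*(1/3)) + (-29*(-1/9) + 32*(1/3))**2 + 30*(-29*(-1/9) + 32*(1/3)) - 960 + (-29*(-1/9) + 32*(1/3))*(-32)) = -9779/(1 + 1/(29/9 + 32/3) + (29/9 + 32/3)**2 + 30*(29/9 + 32/3) - 960 + (29/9 + 32/3)*(-32)) = -9779/(1 + 1/(125/9) + (125/9)**2 + 30*(125/9) - 960 + (125/9)*(-32)) = -9779/(1 + 9/125 + 15625/81 + 1250/3 - 960 - 4000/9) = -9779/(-8037271/10125) = -9779*(-10125/8037271) = 9001125/730661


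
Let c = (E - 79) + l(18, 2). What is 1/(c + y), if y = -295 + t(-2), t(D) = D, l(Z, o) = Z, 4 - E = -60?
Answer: -1/294 ≈ -0.0034014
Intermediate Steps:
E = 64 (E = 4 - 1*(-60) = 4 + 60 = 64)
c = 3 (c = (64 - 79) + 18 = -15 + 18 = 3)
y = -297 (y = -295 - 2 = -297)
1/(c + y) = 1/(3 - 297) = 1/(-294) = -1/294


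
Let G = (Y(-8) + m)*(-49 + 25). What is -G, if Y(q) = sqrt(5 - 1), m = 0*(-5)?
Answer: 48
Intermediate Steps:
m = 0
Y(q) = 2 (Y(q) = sqrt(4) = 2)
G = -48 (G = (2 + 0)*(-49 + 25) = 2*(-24) = -48)
-G = -1*(-48) = 48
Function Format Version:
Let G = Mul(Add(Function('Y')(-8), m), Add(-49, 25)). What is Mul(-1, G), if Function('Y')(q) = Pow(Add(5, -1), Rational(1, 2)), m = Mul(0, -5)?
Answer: 48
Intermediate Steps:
m = 0
Function('Y')(q) = 2 (Function('Y')(q) = Pow(4, Rational(1, 2)) = 2)
G = -48 (G = Mul(Add(2, 0), Add(-49, 25)) = Mul(2, -24) = -48)
Mul(-1, G) = Mul(-1, -48) = 48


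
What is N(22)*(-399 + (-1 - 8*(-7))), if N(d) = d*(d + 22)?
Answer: -332992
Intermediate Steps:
N(d) = d*(22 + d)
N(22)*(-399 + (-1 - 8*(-7))) = (22*(22 + 22))*(-399 + (-1 - 8*(-7))) = (22*44)*(-399 + (-1 + 56)) = 968*(-399 + 55) = 968*(-344) = -332992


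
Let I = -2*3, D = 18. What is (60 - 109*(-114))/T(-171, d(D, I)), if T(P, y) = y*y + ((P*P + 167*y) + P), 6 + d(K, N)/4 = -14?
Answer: 2081/3685 ≈ 0.56472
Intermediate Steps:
I = -6
d(K, N) = -80 (d(K, N) = -24 + 4*(-14) = -24 - 56 = -80)
T(P, y) = P + P**2 + y**2 + 167*y (T(P, y) = y**2 + ((P**2 + 167*y) + P) = y**2 + (P + P**2 + 167*y) = P + P**2 + y**2 + 167*y)
(60 - 109*(-114))/T(-171, d(D, I)) = (60 - 109*(-114))/(-171 + (-171)**2 + (-80)**2 + 167*(-80)) = (60 + 12426)/(-171 + 29241 + 6400 - 13360) = 12486/22110 = 12486*(1/22110) = 2081/3685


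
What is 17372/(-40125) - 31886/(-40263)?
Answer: 193325638/538517625 ≈ 0.35900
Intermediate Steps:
17372/(-40125) - 31886/(-40263) = 17372*(-1/40125) - 31886*(-1/40263) = -17372/40125 + 31886/40263 = 193325638/538517625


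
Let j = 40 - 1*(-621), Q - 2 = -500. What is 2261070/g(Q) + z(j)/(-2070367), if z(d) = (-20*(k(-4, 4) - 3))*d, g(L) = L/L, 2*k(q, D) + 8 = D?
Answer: 4681244646590/2070367 ≈ 2.2611e+6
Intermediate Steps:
Q = -498 (Q = 2 - 500 = -498)
k(q, D) = -4 + D/2
g(L) = 1
j = 661 (j = 40 + 621 = 661)
z(d) = 100*d (z(d) = (-20*((-4 + (½)*4) - 3))*d = (-20*((-4 + 2) - 3))*d = (-20*(-2 - 3))*d = (-20*(-5))*d = 100*d)
2261070/g(Q) + z(j)/(-2070367) = 2261070/1 + (100*661)/(-2070367) = 2261070*1 + 66100*(-1/2070367) = 2261070 - 66100/2070367 = 4681244646590/2070367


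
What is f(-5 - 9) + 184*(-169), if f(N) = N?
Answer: -31110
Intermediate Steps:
f(-5 - 9) + 184*(-169) = (-5 - 9) + 184*(-169) = -14 - 31096 = -31110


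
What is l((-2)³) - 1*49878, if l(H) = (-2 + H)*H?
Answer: -49798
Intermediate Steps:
l(H) = H*(-2 + H)
l((-2)³) - 1*49878 = (-2)³*(-2 + (-2)³) - 1*49878 = -8*(-2 - 8) - 49878 = -8*(-10) - 49878 = 80 - 49878 = -49798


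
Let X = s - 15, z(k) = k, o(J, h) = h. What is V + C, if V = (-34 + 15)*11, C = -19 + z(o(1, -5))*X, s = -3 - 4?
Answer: -118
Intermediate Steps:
s = -7
X = -22 (X = -7 - 15 = -22)
C = 91 (C = -19 - 5*(-22) = -19 + 110 = 91)
V = -209 (V = -19*11 = -209)
V + C = -209 + 91 = -118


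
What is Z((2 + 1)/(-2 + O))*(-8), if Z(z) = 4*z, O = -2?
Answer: 24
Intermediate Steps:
Z((2 + 1)/(-2 + O))*(-8) = (4*((2 + 1)/(-2 - 2)))*(-8) = (4*(3/(-4)))*(-8) = (4*(3*(-1/4)))*(-8) = (4*(-3/4))*(-8) = -3*(-8) = 24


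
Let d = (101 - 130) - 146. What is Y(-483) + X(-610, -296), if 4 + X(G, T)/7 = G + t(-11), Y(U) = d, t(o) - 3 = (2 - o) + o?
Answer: -4438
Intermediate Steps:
t(o) = 5 (t(o) = 3 + ((2 - o) + o) = 3 + 2 = 5)
d = -175 (d = -29 - 146 = -175)
Y(U) = -175
X(G, T) = 7 + 7*G (X(G, T) = -28 + 7*(G + 5) = -28 + 7*(5 + G) = -28 + (35 + 7*G) = 7 + 7*G)
Y(-483) + X(-610, -296) = -175 + (7 + 7*(-610)) = -175 + (7 - 4270) = -175 - 4263 = -4438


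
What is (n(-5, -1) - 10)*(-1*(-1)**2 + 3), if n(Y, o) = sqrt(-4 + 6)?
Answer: -20 + 2*sqrt(2) ≈ -17.172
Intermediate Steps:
n(Y, o) = sqrt(2)
(n(-5, -1) - 10)*(-1*(-1)**2 + 3) = (sqrt(2) - 10)*(-1*(-1)**2 + 3) = (-10 + sqrt(2))*(-1*1 + 3) = (-10 + sqrt(2))*(-1 + 3) = (-10 + sqrt(2))*2 = -20 + 2*sqrt(2)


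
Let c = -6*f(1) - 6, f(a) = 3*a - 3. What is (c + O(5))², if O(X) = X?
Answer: 1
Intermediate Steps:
f(a) = -3 + 3*a
c = -6 (c = -6*(-3 + 3*1) - 6 = -6*(-3 + 3) - 6 = -6*0 - 6 = 0 - 6 = -6)
(c + O(5))² = (-6 + 5)² = (-1)² = 1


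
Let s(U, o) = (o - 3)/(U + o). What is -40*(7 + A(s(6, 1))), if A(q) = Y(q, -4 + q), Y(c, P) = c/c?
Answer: -320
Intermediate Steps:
s(U, o) = (-3 + o)/(U + o)
Y(c, P) = 1
A(q) = 1
-40*(7 + A(s(6, 1))) = -40*(7 + 1) = -40*8 = -320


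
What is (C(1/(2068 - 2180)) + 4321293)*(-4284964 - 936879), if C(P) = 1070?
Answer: -22570700975009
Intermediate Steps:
(C(1/(2068 - 2180)) + 4321293)*(-4284964 - 936879) = (1070 + 4321293)*(-4284964 - 936879) = 4322363*(-5221843) = -22570700975009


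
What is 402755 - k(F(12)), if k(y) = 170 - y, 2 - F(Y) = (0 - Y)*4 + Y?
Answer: 402623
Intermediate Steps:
F(Y) = 2 + 3*Y (F(Y) = 2 - ((0 - Y)*4 + Y) = 2 - (-Y*4 + Y) = 2 - (-4*Y + Y) = 2 - (-3)*Y = 2 + 3*Y)
402755 - k(F(12)) = 402755 - (170 - (2 + 3*12)) = 402755 - (170 - (2 + 36)) = 402755 - (170 - 1*38) = 402755 - (170 - 38) = 402755 - 1*132 = 402755 - 132 = 402623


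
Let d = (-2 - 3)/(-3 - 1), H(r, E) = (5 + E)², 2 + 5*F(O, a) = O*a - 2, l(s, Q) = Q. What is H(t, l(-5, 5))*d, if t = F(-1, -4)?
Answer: 125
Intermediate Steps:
F(O, a) = -⅘ + O*a/5 (F(O, a) = -⅖ + (O*a - 2)/5 = -⅖ + (-2 + O*a)/5 = -⅖ + (-⅖ + O*a/5) = -⅘ + O*a/5)
t = 0 (t = -⅘ + (⅕)*(-1)*(-4) = -⅘ + ⅘ = 0)
d = 5/4 (d = -5/(-4) = -5*(-¼) = 5/4 ≈ 1.2500)
H(t, l(-5, 5))*d = (5 + 5)²*(5/4) = 10²*(5/4) = 100*(5/4) = 125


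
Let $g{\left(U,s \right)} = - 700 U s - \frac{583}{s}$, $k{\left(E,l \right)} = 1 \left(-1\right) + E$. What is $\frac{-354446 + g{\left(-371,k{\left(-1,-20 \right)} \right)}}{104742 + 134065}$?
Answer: $- \frac{1747109}{477614} \approx -3.658$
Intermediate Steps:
$k{\left(E,l \right)} = -1 + E$
$g{\left(U,s \right)} = - \frac{583}{s} - 700 U s$ ($g{\left(U,s \right)} = - 700 U s - \frac{583}{s} = - \frac{583}{s} - 700 U s$)
$\frac{-354446 + g{\left(-371,k{\left(-1,-20 \right)} \right)}}{104742 + 134065} = \frac{-354446 - \left(- 259700 \left(-1 - 1\right) + \frac{583}{-1 - 1}\right)}{104742 + 134065} = \frac{-354446 - \left(519400 - \frac{583}{2}\right)}{238807} = \left(-354446 - \frac{1038217}{2}\right) \frac{1}{238807} = \left(- \frac{1747109}{2}\right) \frac{1}{238807} = - \frac{1747109}{477614}$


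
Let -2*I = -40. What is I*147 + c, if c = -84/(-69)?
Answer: 67648/23 ≈ 2941.2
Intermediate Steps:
I = 20 (I = -1/2*(-40) = 20)
c = 28/23 (c = -84*(-1/69) = 28/23 ≈ 1.2174)
I*147 + c = 20*147 + 28/23 = 2940 + 28/23 = 67648/23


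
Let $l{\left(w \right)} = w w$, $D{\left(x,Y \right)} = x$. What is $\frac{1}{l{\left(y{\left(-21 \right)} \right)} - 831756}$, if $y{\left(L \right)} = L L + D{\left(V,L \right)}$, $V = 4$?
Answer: $- \frac{1}{633731} \approx -1.578 \cdot 10^{-6}$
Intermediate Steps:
$y{\left(L \right)} = 4 + L^{2}$ ($y{\left(L \right)} = L L + 4 = L^{2} + 4 = 4 + L^{2}$)
$l{\left(w \right)} = w^{2}$
$\frac{1}{l{\left(y{\left(-21 \right)} \right)} - 831756} = \frac{1}{\left(4 + \left(-21\right)^{2}\right)^{2} - 831756} = \frac{1}{\left(4 + 441\right)^{2} - 831756} = \frac{1}{445^{2} - 831756} = \frac{1}{198025 - 831756} = \frac{1}{-633731} = - \frac{1}{633731}$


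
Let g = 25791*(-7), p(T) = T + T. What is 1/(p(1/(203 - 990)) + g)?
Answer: -787/142082621 ≈ -5.5390e-6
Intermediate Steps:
p(T) = 2*T
g = -180537
1/(p(1/(203 - 990)) + g) = 1/(2/(203 - 990) - 180537) = 1/(2/(-787) - 180537) = 1/(2*(-1/787) - 180537) = 1/(-2/787 - 180537) = 1/(-142082621/787) = -787/142082621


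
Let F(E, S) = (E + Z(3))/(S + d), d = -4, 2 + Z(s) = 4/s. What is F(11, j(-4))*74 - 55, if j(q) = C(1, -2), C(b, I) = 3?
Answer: -2459/3 ≈ -819.67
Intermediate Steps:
Z(s) = -2 + 4/s
j(q) = 3
F(E, S) = (-⅔ + E)/(-4 + S) (F(E, S) = (E + (-2 + 4/3))/(S - 4) = (E + (-2 + 4*(⅓)))/(-4 + S) = (E + (-2 + 4/3))/(-4 + S) = (E - ⅔)/(-4 + S) = (-⅔ + E)/(-4 + S))
F(11, j(-4))*74 - 55 = ((-⅔ + 11)/(-4 + 3))*74 - 55 = ((31/3)/(-1))*74 - 55 = -1*31/3*74 - 55 = -31/3*74 - 55 = -2294/3 - 55 = -2459/3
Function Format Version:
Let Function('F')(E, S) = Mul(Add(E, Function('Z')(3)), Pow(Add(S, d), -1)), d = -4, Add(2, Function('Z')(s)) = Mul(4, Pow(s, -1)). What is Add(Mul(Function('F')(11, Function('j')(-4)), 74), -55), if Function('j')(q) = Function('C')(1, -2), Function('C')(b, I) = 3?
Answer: Rational(-2459, 3) ≈ -819.67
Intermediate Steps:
Function('Z')(s) = Add(-2, Mul(4, Pow(s, -1)))
Function('j')(q) = 3
Function('F')(E, S) = Mul(Pow(Add(-4, S), -1), Add(Rational(-2, 3), E)) (Function('F')(E, S) = Mul(Add(E, Add(-2, Mul(4, Pow(3, -1)))), Pow(Add(S, -4), -1)) = Mul(Add(E, Add(-2, Mul(4, Rational(1, 3)))), Pow(Add(-4, S), -1)) = Mul(Add(E, Add(-2, Rational(4, 3))), Pow(Add(-4, S), -1)) = Mul(Add(E, Rational(-2, 3)), Pow(Add(-4, S), -1)) = Mul(Add(Rational(-2, 3), E), Pow(Add(-4, S), -1)) = Mul(Pow(Add(-4, S), -1), Add(Rational(-2, 3), E)))
Add(Mul(Function('F')(11, Function('j')(-4)), 74), -55) = Add(Mul(Mul(Pow(Add(-4, 3), -1), Add(Rational(-2, 3), 11)), 74), -55) = Add(Mul(Mul(Pow(-1, -1), Rational(31, 3)), 74), -55) = Add(Mul(Mul(-1, Rational(31, 3)), 74), -55) = Add(Mul(Rational(-31, 3), 74), -55) = Add(Rational(-2294, 3), -55) = Rational(-2459, 3)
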